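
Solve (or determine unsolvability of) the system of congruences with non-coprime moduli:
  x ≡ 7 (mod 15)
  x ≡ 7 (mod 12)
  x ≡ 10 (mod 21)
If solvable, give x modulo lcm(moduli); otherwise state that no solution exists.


Moduli 15, 12, 21 are not pairwise coprime, so CRT works modulo lcm(m_i) when all pairwise compatibility conditions hold.
Pairwise compatibility: gcd(m_i, m_j) must divide a_i - a_j for every pair.
Merge one congruence at a time:
  Start: x ≡ 7 (mod 15).
  Combine with x ≡ 7 (mod 12): gcd(15, 12) = 3; 7 - 7 = 0, which IS divisible by 3, so compatible.
    Write x = 7 + 15·t and substitute into x ≡ 7 (mod 12): 15·t ≡ 7 − 7 = 0 (mod 12).
    Divide the congruence (and modulus) by g = 3: 5·t ≡ 0 (mod 4).
    Reduce coefficients mod 4: 1·t ≡ 0 (mod 4).
    So t ≡ 0 (mod 4).
    Then x = 7 + 15·0 = 7, valid modulo lcm(15, 12) = 60: x ≡ 7 (mod 60).
  Combine with x ≡ 10 (mod 21): gcd(60, 21) = 3; 10 - 7 = 3, which IS divisible by 3, so compatible.
    Write x = 7 + 60·t and substitute into x ≡ 10 (mod 21): 60·t ≡ 10 − 7 = 3 (mod 21).
    Divide the congruence (and modulus) by g = 3: 20·t ≡ 1 (mod 7).
    Reduce coefficients mod 7: 6·t ≡ 1 (mod 7).
    The inverse of 6 mod 7 is 6 (since 6·6 = 36 = 5·7 + 1), so t ≡ 6·1 = 6 ≡ 6 (mod 7).
    Then x = 7 + 60·6 = 367, valid modulo lcm(60, 21) = 420: x ≡ 367 (mod 420).
Verify: 367 mod 15 = 7, 367 mod 12 = 7, 367 mod 21 = 10.

x ≡ 367 (mod 420).


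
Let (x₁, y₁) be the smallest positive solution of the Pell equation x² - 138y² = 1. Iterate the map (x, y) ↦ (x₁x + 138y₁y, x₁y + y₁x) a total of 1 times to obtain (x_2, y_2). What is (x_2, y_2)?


Step 1: Find the fundamental solution (x₁, y₁) of x² - 138y² = 1.
  Expand √138 as a continued fraction. a₀ = ⌊√138⌋ = 11; iterate m_{k+1} = d_k·a_k − m_k, d_{k+1} = (138 − m_{k+1}²)/d_k, a_{k+1} = ⌊(a₀ + m_{k+1})/d_{k+1}⌋ (starting m₀ = 0, d₀ = 1), with convergents p_k = a_k·p_{k-1} + p_{k-2}, q_k = a_k·q_{k-1} + q_{k-2} (p₋₁ = 1, q₋₁ = 0):
  k = 0: a₀ = 11; p₀/q₀ = 11/1; p₀² − 138·q₀² = 121 − 138 = -17.
  k = 1: m = 11, d = 17, a = ⌊(11 + 11)/17⌋ = 1; p/q = (1·11 + 1)/(1·1 + 0) = 12/1; p² − 138·q² = 144 − 138 = 6.
  k = 2: m = 6, d = 6, a = ⌊(11 + 6)/6⌋ = 2; p/q = (2·12 + 11)/(2·1 + 1) = 35/3; p² − 138·q² = 1225 − 1242 = -17.
  k = 3: m = 6, d = 17, a = ⌊(11 + 6)/17⌋ = 1; p/q = (1·35 + 12)/(1·3 + 1) = 47/4; p² − 138·q² = 2209 − 2208 = 1.
  The first convergent with p² − 138·q² = 1 gives the fundamental solution (x₁, y₁) = (47, 4).
Step 2: Apply the recurrence (x_{n+1}, y_{n+1}) = (x₁x_n + 138y₁y_n, x₁y_n + y₁x_n) repeatedly.
  From (x_1, y_1) = (47, 4): x_2 = 47·47 + 138·4·4 = 4417; y_2 = 47·4 + 4·47 = 376.
Step 3: Verify x_2² - 138·y_2² = 19509889 - 19509888 = 1 (should be 1). ✓

(x_1, y_1) = (47, 4); (x_2, y_2) = (4417, 376).


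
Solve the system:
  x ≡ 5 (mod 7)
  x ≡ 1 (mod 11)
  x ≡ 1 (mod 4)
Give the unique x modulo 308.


Moduli 7, 11, 4 are pairwise coprime; by CRT there is a unique solution modulo M = 7 · 11 · 4 = 308.
Solve pairwise, accumulating the modulus:
  Start with x ≡ 5 (mod 7).
  Combine with x ≡ 1 (mod 11): since gcd(7, 11) = 1, we get a unique residue mod 77.
    Write x = 5 + 7·t and substitute into x ≡ 1 (mod 11): 7·t ≡ 1 − 5 = -4 (mod 11).
    Reduce coefficients mod 11: 7·t ≡ 7 (mod 11).
    The inverse of 7 mod 11 is 8 (since 7·8 = 56 = 5·11 + 1), so t ≡ 8·7 = 56 ≡ 1 (mod 11).
    Then x = 5 + 7·1 = 12, valid modulo lcm(7, 11) = 77: x ≡ 12 (mod 77).
  Combine with x ≡ 1 (mod 4): since gcd(77, 4) = 1, we get a unique residue mod 308.
    Write x = 12 + 77·t and substitute into x ≡ 1 (mod 4): 77·t ≡ 1 − 12 = -11 (mod 4).
    Reduce coefficients mod 4: 1·t ≡ 1 (mod 4).
    So t ≡ 1 (mod 4).
    Then x = 12 + 77·1 = 89, valid modulo lcm(77, 4) = 308: x ≡ 89 (mod 308).
Verify: 89 mod 7 = 5 ✓, 89 mod 11 = 1 ✓, 89 mod 4 = 1 ✓.

x ≡ 89 (mod 308).


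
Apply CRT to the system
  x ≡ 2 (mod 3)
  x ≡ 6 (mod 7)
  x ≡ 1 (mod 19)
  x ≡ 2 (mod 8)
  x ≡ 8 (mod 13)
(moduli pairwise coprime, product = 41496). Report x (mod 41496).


Product of moduli M = 3 · 7 · 19 · 8 · 13 = 41496.
Merge one congruence at a time:
  Start: x ≡ 2 (mod 3).
  Combine with x ≡ 6 (mod 7); new modulus lcm = 21.
    Write x = 2 + 3·t and substitute into x ≡ 6 (mod 7): 3·t ≡ 6 − 2 = 4 (mod 7).
    The inverse of 3 mod 7 is 5 (since 3·5 = 15 = 2·7 + 1), so t ≡ 5·4 = 20 ≡ 6 (mod 7).
    Then x = 2 + 3·6 = 20, valid modulo lcm(3, 7) = 21: x ≡ 20 (mod 21).
  Combine with x ≡ 1 (mod 19); new modulus lcm = 399.
    Write x = 20 + 21·t and substitute into x ≡ 1 (mod 19): 21·t ≡ 1 − 20 = -19 (mod 19).
    Reduce coefficients mod 19: 2·t ≡ 0 (mod 19).
    The inverse of 2 mod 19 is 10 (since 2·10 = 20 = 1·19 + 1), so t ≡ 10·0 = 0 ≡ 0 (mod 19).
    Then x = 20 + 21·0 = 20, valid modulo lcm(21, 19) = 399: x ≡ 20 (mod 399).
  Combine with x ≡ 2 (mod 8); new modulus lcm = 3192.
    Write x = 20 + 399·t and substitute into x ≡ 2 (mod 8): 399·t ≡ 2 − 20 = -18 (mod 8).
    Reduce coefficients mod 8: 7·t ≡ 6 (mod 8).
    The inverse of 7 mod 8 is 7 (since 7·7 = 49 = 6·8 + 1), so t ≡ 7·6 = 42 ≡ 2 (mod 8).
    Then x = 20 + 399·2 = 818, valid modulo lcm(399, 8) = 3192: x ≡ 818 (mod 3192).
  Combine with x ≡ 8 (mod 13); new modulus lcm = 41496.
    Write x = 818 + 3192·t and substitute into x ≡ 8 (mod 13): 3192·t ≡ 8 − 818 = -810 (mod 13).
    Reduce coefficients mod 13: 7·t ≡ 9 (mod 13).
    The inverse of 7 mod 13 is 2 (since 7·2 = 14 = 1·13 + 1), so t ≡ 2·9 = 18 ≡ 5 (mod 13).
    Then x = 818 + 3192·5 = 16778, valid modulo lcm(3192, 13) = 41496: x ≡ 16778 (mod 41496).
Verify against each original: 16778 mod 3 = 2, 16778 mod 7 = 6, 16778 mod 19 = 1, 16778 mod 8 = 2, 16778 mod 13 = 8.

x ≡ 16778 (mod 41496).


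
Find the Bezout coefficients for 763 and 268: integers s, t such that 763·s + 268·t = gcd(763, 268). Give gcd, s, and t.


Euclidean algorithm on (763, 268) — divide until remainder is 0:
  763 = 2 · 268 + 227
  268 = 1 · 227 + 41
  227 = 5 · 41 + 22
  41 = 1 · 22 + 19
  22 = 1 · 19 + 3
  19 = 6 · 3 + 1
  3 = 3 · 1 + 0
gcd(763, 268) = 1.
Track Bezout coefficients alongside the remainders: start with r₀ = 763 = a·1 + b·0 (s = 1, t = 0) and r₁ = 268 = a·0 + b·1 (s = 0, t = 1); each new remainder r_{k+1} = r_{k-1} − q_k·r_k inherits s_{k+1} = s_{k-1} − q_k·s_k, t_{k+1} = t_{k-1} − q_k·t_k, so r_k = a·s_k + b·t_k at every step:
  q = 2: r = 227, s = 1 − 2·0 = 1, t = 0 − 2·1 = -2  (check: 763·1 + 268·(-2) = 227)
  q = 1: r = 41, s = 0 − 1·1 = -1, t = 1 − 1·(-2) = 3  (check: 763·(-1) + 268·3 = 41)
  q = 5: r = 22, s = 1 − 5·(-1) = 6, t = -2 − 5·3 = -17  (check: 763·6 + 268·(-17) = 22)
  q = 1: r = 19, s = -1 − 1·6 = -7, t = 3 − 1·(-17) = 20  (check: 763·(-7) + 268·20 = 19)
  q = 1: r = 3, s = 6 − 1·(-7) = 13, t = -17 − 1·20 = -37  (check: 763·13 + 268·(-37) = 3)
  q = 6: r = 1, s = -7 − 6·13 = -85, t = 20 − 6·(-37) = 242  (check: 763·(-85) + 268·242 = 1)
The row with r = 1 (the gcd) gives the Bezout coefficients s = -85, t = 242.
Result: 763 · (-85) + 268 · (242) = 1.

gcd(763, 268) = 1; s = -85, t = 242 (check: 763·(-85) + 268·242 = 1).


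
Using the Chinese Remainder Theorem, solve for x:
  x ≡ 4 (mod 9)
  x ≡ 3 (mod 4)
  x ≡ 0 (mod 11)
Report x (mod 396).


Moduli 9, 4, 11 are pairwise coprime; by CRT there is a unique solution modulo M = 9 · 4 · 11 = 396.
Solve pairwise, accumulating the modulus:
  Start with x ≡ 4 (mod 9).
  Combine with x ≡ 3 (mod 4): since gcd(9, 4) = 1, we get a unique residue mod 36.
    Write x = 4 + 9·t and substitute into x ≡ 3 (mod 4): 9·t ≡ 3 − 4 = -1 (mod 4).
    Reduce coefficients mod 4: 1·t ≡ 3 (mod 4).
    So t ≡ 3 (mod 4).
    Then x = 4 + 9·3 = 31, valid modulo lcm(9, 4) = 36: x ≡ 31 (mod 36).
  Combine with x ≡ 0 (mod 11): since gcd(36, 11) = 1, we get a unique residue mod 396.
    Write x = 31 + 36·t and substitute into x ≡ 0 (mod 11): 36·t ≡ 0 − 31 = -31 (mod 11).
    Reduce coefficients mod 11: 3·t ≡ 2 (mod 11).
    The inverse of 3 mod 11 is 4 (since 3·4 = 12 = 1·11 + 1), so t ≡ 4·2 = 8 ≡ 8 (mod 11).
    Then x = 31 + 36·8 = 319, valid modulo lcm(36, 11) = 396: x ≡ 319 (mod 396).
Verify: 319 mod 9 = 4 ✓, 319 mod 4 = 3 ✓, 319 mod 11 = 0 ✓.

x ≡ 319 (mod 396).


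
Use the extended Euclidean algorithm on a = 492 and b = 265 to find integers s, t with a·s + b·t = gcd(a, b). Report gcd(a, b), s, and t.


Euclidean algorithm on (492, 265) — divide until remainder is 0:
  492 = 1 · 265 + 227
  265 = 1 · 227 + 38
  227 = 5 · 38 + 37
  38 = 1 · 37 + 1
  37 = 37 · 1 + 0
gcd(492, 265) = 1.
Track Bezout coefficients alongside the remainders: start with r₀ = 492 = a·1 + b·0 (s = 1, t = 0) and r₁ = 265 = a·0 + b·1 (s = 0, t = 1); each new remainder r_{k+1} = r_{k-1} − q_k·r_k inherits s_{k+1} = s_{k-1} − q_k·s_k, t_{k+1} = t_{k-1} − q_k·t_k, so r_k = a·s_k + b·t_k at every step:
  q = 1: r = 227, s = 1 − 1·0 = 1, t = 0 − 1·1 = -1  (check: 492·1 + 265·(-1) = 227)
  q = 1: r = 38, s = 0 − 1·1 = -1, t = 1 − 1·(-1) = 2  (check: 492·(-1) + 265·2 = 38)
  q = 5: r = 37, s = 1 − 5·(-1) = 6, t = -1 − 5·2 = -11  (check: 492·6 + 265·(-11) = 37)
  q = 1: r = 1, s = -1 − 1·6 = -7, t = 2 − 1·(-11) = 13  (check: 492·(-7) + 265·13 = 1)
The row with r = 1 (the gcd) gives the Bezout coefficients s = -7, t = 13.
Result: 492 · (-7) + 265 · (13) = 1.

gcd(492, 265) = 1; s = -7, t = 13 (check: 492·(-7) + 265·13 = 1).


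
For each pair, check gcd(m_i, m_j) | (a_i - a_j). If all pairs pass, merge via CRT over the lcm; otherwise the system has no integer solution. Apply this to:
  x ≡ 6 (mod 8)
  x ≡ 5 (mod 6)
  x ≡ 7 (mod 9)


Moduli 8, 6, 9 are not pairwise coprime, so CRT works modulo lcm(m_i) when all pairwise compatibility conditions hold.
Pairwise compatibility: gcd(m_i, m_j) must divide a_i - a_j for every pair.
Merge one congruence at a time:
  Start: x ≡ 6 (mod 8).
  Combine with x ≡ 5 (mod 6): gcd(8, 6) = 2, and 5 - 6 = -1 is NOT divisible by 2.
    ⇒ system is inconsistent (no integer solution).

No solution (the system is inconsistent).


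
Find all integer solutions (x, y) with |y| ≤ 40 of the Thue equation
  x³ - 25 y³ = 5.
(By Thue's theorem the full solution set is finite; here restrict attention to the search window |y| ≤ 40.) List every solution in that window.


The equation is x³ - 25y³ = 5. For fixed y, x³ = 25·y³ + 5, so a solution requires the RHS to be a perfect cube.
Strategy: iterate y from -40 to 40, compute RHS = 25·y³ + 5, and check whether it is a (positive or negative) perfect cube.
Check small values of y:
  y = 0: RHS = 5 is not a perfect cube.
  y = 1: RHS = 30 is not a perfect cube.
  y = -1: RHS = -20 is not a perfect cube.
  y = 2: RHS = 205 is not a perfect cube.
  y = -2: RHS = -195 is not a perfect cube.
  y = 3: RHS = 680 is not a perfect cube.
  y = -3: RHS = -670 is not a perfect cube.
Continuing the search up to |y| = 40 finds no solutions either.
No (x, y) in the scanned range satisfies the equation.

No integer solutions with |y| ≤ 40.


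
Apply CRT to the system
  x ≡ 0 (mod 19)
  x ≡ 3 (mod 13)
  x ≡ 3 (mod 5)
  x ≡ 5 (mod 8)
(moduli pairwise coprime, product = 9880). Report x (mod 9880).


Product of moduli M = 19 · 13 · 5 · 8 = 9880.
Merge one congruence at a time:
  Start: x ≡ 0 (mod 19).
  Combine with x ≡ 3 (mod 13); new modulus lcm = 247.
    Write x = 0 + 19·t and substitute into x ≡ 3 (mod 13): 19·t ≡ 3 − 0 = 3 (mod 13).
    Reduce coefficients mod 13: 6·t ≡ 3 (mod 13).
    The inverse of 6 mod 13 is 11 (since 6·11 = 66 = 5·13 + 1), so t ≡ 11·3 = 33 ≡ 7 (mod 13).
    Then x = 0 + 19·7 = 133, valid modulo lcm(19, 13) = 247: x ≡ 133 (mod 247).
  Combine with x ≡ 3 (mod 5); new modulus lcm = 1235.
    Write x = 133 + 247·t and substitute into x ≡ 3 (mod 5): 247·t ≡ 3 − 133 = -130 (mod 5).
    Reduce coefficients mod 5: 2·t ≡ 0 (mod 5).
    The inverse of 2 mod 5 is 3 (since 2·3 = 6 = 1·5 + 1), so t ≡ 3·0 = 0 ≡ 0 (mod 5).
    Then x = 133 + 247·0 = 133, valid modulo lcm(247, 5) = 1235: x ≡ 133 (mod 1235).
  Combine with x ≡ 5 (mod 8); new modulus lcm = 9880.
    Write x = 133 + 1235·t and substitute into x ≡ 5 (mod 8): 1235·t ≡ 5 − 133 = -128 (mod 8).
    Reduce coefficients mod 8: 3·t ≡ 0 (mod 8).
    The inverse of 3 mod 8 is 3 (since 3·3 = 9 = 1·8 + 1), so t ≡ 3·0 = 0 ≡ 0 (mod 8).
    Then x = 133 + 1235·0 = 133, valid modulo lcm(1235, 8) = 9880: x ≡ 133 (mod 9880).
Verify against each original: 133 mod 19 = 0, 133 mod 13 = 3, 133 mod 5 = 3, 133 mod 8 = 5.

x ≡ 133 (mod 9880).


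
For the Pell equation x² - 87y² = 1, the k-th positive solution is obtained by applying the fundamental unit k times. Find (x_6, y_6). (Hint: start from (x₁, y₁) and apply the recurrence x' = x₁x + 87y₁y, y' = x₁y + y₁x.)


Step 1: Find the fundamental solution (x₁, y₁) of x² - 87y² = 1.
  Expand √87 as a continued fraction. a₀ = ⌊√87⌋ = 9; iterate m_{k+1} = d_k·a_k − m_k, d_{k+1} = (87 − m_{k+1}²)/d_k, a_{k+1} = ⌊(a₀ + m_{k+1})/d_{k+1}⌋ (starting m₀ = 0, d₀ = 1), with convergents p_k = a_k·p_{k-1} + p_{k-2}, q_k = a_k·q_{k-1} + q_{k-2} (p₋₁ = 1, q₋₁ = 0):
  k = 0: a₀ = 9; p₀/q₀ = 9/1; p₀² − 87·q₀² = 81 − 87 = -6.
  k = 1: m = 9, d = 6, a = ⌊(9 + 9)/6⌋ = 3; p/q = (3·9 + 1)/(3·1 + 0) = 28/3; p² − 87·q² = 784 − 783 = 1.
  The first convergent with p² − 87·q² = 1 gives the fundamental solution (x₁, y₁) = (28, 3).
Step 2: Apply the recurrence (x_{n+1}, y_{n+1}) = (x₁x_n + 87y₁y_n, x₁y_n + y₁x_n) repeatedly.
  From (x_1, y_1) = (28, 3): x_2 = 28·28 + 87·3·3 = 1567; y_2 = 28·3 + 3·28 = 168.
  From (x_2, y_2) = (1567, 168): x_3 = 28·1567 + 87·3·168 = 87724; y_3 = 28·168 + 3·1567 = 9405.
  From (x_3, y_3) = (87724, 9405): x_4 = 28·87724 + 87·3·9405 = 4910977; y_4 = 28·9405 + 3·87724 = 526512.
  From (x_4, y_4) = (4910977, 526512): x_5 = 28·4910977 + 87·3·526512 = 274926988; y_5 = 28·526512 + 3·4910977 = 29475267.
  From (x_5, y_5) = (274926988, 29475267): x_6 = 28·274926988 + 87·3·29475267 = 15391000351; y_6 = 28·29475267 + 3·274926988 = 1650088440.
Step 3: Verify x_6² - 87·y_6² = 236882891804482123201 - 236882891804482123200 = 1 (should be 1). ✓

(x_1, y_1) = (28, 3); (x_6, y_6) = (15391000351, 1650088440).


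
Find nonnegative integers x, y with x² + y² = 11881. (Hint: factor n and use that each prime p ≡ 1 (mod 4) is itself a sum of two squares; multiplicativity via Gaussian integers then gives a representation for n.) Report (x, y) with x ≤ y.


Step 1: Factor n = 11881 = 109^2.
Step 2: Check the mod-4 condition on each prime factor: 109 ≡ 1 (mod 4), exponent 2.
All primes ≡ 3 (mod 4) appear to even exponent (or don't appear), so by the two-squares theorem n IS expressible as a sum of two squares.
Step 3: Build a representation. Here n = 109 · 109 is a product of primes ≡ 1 (mod 4). Each prime p ≡ 1 (mod 4) is itself a sum of two squares; find a² by testing p − a² for a perfect square:
  109: 109 − 1² = 108, 109 − 2² = 105, 109 − 3² = 100 = 10² ⇒ 109 = 3² + 10².
  Combine using the Brahmagupta–Fibonacci identity (a² + b²)(c² + d²) = (ac − bd)² + (ad + bc)² = (ac + bd)² + (ad − bc)²:
  109 · 109 = 11881: from (3² + 10²)(3² + 10²), take (3·3 − 10·10, 3·10 + 10·3) = (9 − 100, 30 + 30) = (-91, 60); dropping signs (only squares matter) gives (91, 60); check 91² + 60² = 8281 + 3600 = 11881 ✓.
Step 4: Order so x ≤ y and verify: 60² + 91² = 3600 + 8281 = 11881 = n. ✓

n = 11881 = 60² + 91² (one valid representation with x ≤ y).


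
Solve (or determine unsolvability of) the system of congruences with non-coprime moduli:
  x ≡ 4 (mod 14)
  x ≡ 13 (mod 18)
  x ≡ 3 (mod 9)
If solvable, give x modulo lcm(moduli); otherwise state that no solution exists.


Moduli 14, 18, 9 are not pairwise coprime, so CRT works modulo lcm(m_i) when all pairwise compatibility conditions hold.
Pairwise compatibility: gcd(m_i, m_j) must divide a_i - a_j for every pair.
Merge one congruence at a time:
  Start: x ≡ 4 (mod 14).
  Combine with x ≡ 13 (mod 18): gcd(14, 18) = 2, and 13 - 4 = 9 is NOT divisible by 2.
    ⇒ system is inconsistent (no integer solution).

No solution (the system is inconsistent).


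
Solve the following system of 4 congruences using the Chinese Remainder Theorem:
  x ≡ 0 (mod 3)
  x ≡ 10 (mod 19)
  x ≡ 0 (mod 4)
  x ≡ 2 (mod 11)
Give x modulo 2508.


Product of moduli M = 3 · 19 · 4 · 11 = 2508.
Merge one congruence at a time:
  Start: x ≡ 0 (mod 3).
  Combine with x ≡ 10 (mod 19); new modulus lcm = 57.
    Write x = 0 + 3·t and substitute into x ≡ 10 (mod 19): 3·t ≡ 10 − 0 = 10 (mod 19).
    The inverse of 3 mod 19 is 13 (since 3·13 = 39 = 2·19 + 1), so t ≡ 13·10 = 130 ≡ 16 (mod 19).
    Then x = 0 + 3·16 = 48, valid modulo lcm(3, 19) = 57: x ≡ 48 (mod 57).
  Combine with x ≡ 0 (mod 4); new modulus lcm = 228.
    Write x = 48 + 57·t and substitute into x ≡ 0 (mod 4): 57·t ≡ 0 − 48 = -48 (mod 4).
    Reduce coefficients mod 4: 1·t ≡ 0 (mod 4).
    So t ≡ 0 (mod 4).
    Then x = 48 + 57·0 = 48, valid modulo lcm(57, 4) = 228: x ≡ 48 (mod 228).
  Combine with x ≡ 2 (mod 11); new modulus lcm = 2508.
    Write x = 48 + 228·t and substitute into x ≡ 2 (mod 11): 228·t ≡ 2 − 48 = -46 (mod 11).
    Reduce coefficients mod 11: 8·t ≡ 9 (mod 11).
    The inverse of 8 mod 11 is 7 (since 8·7 = 56 = 5·11 + 1), so t ≡ 7·9 = 63 ≡ 8 (mod 11).
    Then x = 48 + 228·8 = 1872, valid modulo lcm(228, 11) = 2508: x ≡ 1872 (mod 2508).
Verify against each original: 1872 mod 3 = 0, 1872 mod 19 = 10, 1872 mod 4 = 0, 1872 mod 11 = 2.

x ≡ 1872 (mod 2508).


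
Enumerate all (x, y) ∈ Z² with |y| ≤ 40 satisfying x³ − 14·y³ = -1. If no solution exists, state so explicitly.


The equation is x³ - 14y³ = -1. For fixed y, x³ = 14·y³ − 1, so a solution requires the RHS to be a perfect cube.
Strategy: iterate y from -40 to 40, compute RHS = 14·y³ − 1, and check whether it is a (positive or negative) perfect cube.
Check small values of y:
  y = 0: RHS = -1 = (-1)³ ⇒ x = -1 works.
  y = 1: RHS = 13 is not a perfect cube.
  y = -1: RHS = -15 is not a perfect cube.
  y = 2: RHS = 111 is not a perfect cube.
  y = -2: RHS = -113 is not a perfect cube.
  y = 3: RHS = 377 is not a perfect cube.
  y = -3: RHS = -379 is not a perfect cube.
Continuing the search up to |y| = 40 finds no further solutions beyond those listed.
Collected solutions: (-1, 0).

Solutions (with |y| ≤ 40): (-1, 0).


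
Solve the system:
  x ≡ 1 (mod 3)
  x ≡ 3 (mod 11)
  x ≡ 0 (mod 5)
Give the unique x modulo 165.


Moduli 3, 11, 5 are pairwise coprime; by CRT there is a unique solution modulo M = 3 · 11 · 5 = 165.
Solve pairwise, accumulating the modulus:
  Start with x ≡ 1 (mod 3).
  Combine with x ≡ 3 (mod 11): since gcd(3, 11) = 1, we get a unique residue mod 33.
    Write x = 1 + 3·t and substitute into x ≡ 3 (mod 11): 3·t ≡ 3 − 1 = 2 (mod 11).
    The inverse of 3 mod 11 is 4 (since 3·4 = 12 = 1·11 + 1), so t ≡ 4·2 = 8 ≡ 8 (mod 11).
    Then x = 1 + 3·8 = 25, valid modulo lcm(3, 11) = 33: x ≡ 25 (mod 33).
  Combine with x ≡ 0 (mod 5): since gcd(33, 5) = 1, we get a unique residue mod 165.
    Write x = 25 + 33·t and substitute into x ≡ 0 (mod 5): 33·t ≡ 0 − 25 = -25 (mod 5).
    Reduce coefficients mod 5: 3·t ≡ 0 (mod 5).
    The inverse of 3 mod 5 is 2 (since 3·2 = 6 = 1·5 + 1), so t ≡ 2·0 = 0 ≡ 0 (mod 5).
    Then x = 25 + 33·0 = 25, valid modulo lcm(33, 5) = 165: x ≡ 25 (mod 165).
Verify: 25 mod 3 = 1 ✓, 25 mod 11 = 3 ✓, 25 mod 5 = 0 ✓.

x ≡ 25 (mod 165).


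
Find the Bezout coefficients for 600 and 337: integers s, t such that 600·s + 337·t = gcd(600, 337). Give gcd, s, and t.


Euclidean algorithm on (600, 337) — divide until remainder is 0:
  600 = 1 · 337 + 263
  337 = 1 · 263 + 74
  263 = 3 · 74 + 41
  74 = 1 · 41 + 33
  41 = 1 · 33 + 8
  33 = 4 · 8 + 1
  8 = 8 · 1 + 0
gcd(600, 337) = 1.
Track Bezout coefficients alongside the remainders: start with r₀ = 600 = a·1 + b·0 (s = 1, t = 0) and r₁ = 337 = a·0 + b·1 (s = 0, t = 1); each new remainder r_{k+1} = r_{k-1} − q_k·r_k inherits s_{k+1} = s_{k-1} − q_k·s_k, t_{k+1} = t_{k-1} − q_k·t_k, so r_k = a·s_k + b·t_k at every step:
  q = 1: r = 263, s = 1 − 1·0 = 1, t = 0 − 1·1 = -1  (check: 600·1 + 337·(-1) = 263)
  q = 1: r = 74, s = 0 − 1·1 = -1, t = 1 − 1·(-1) = 2  (check: 600·(-1) + 337·2 = 74)
  q = 3: r = 41, s = 1 − 3·(-1) = 4, t = -1 − 3·2 = -7  (check: 600·4 + 337·(-7) = 41)
  q = 1: r = 33, s = -1 − 1·4 = -5, t = 2 − 1·(-7) = 9  (check: 600·(-5) + 337·9 = 33)
  q = 1: r = 8, s = 4 − 1·(-5) = 9, t = -7 − 1·9 = -16  (check: 600·9 + 337·(-16) = 8)
  q = 4: r = 1, s = -5 − 4·9 = -41, t = 9 − 4·(-16) = 73  (check: 600·(-41) + 337·73 = 1)
The row with r = 1 (the gcd) gives the Bezout coefficients s = -41, t = 73.
Result: 600 · (-41) + 337 · (73) = 1.

gcd(600, 337) = 1; s = -41, t = 73 (check: 600·(-41) + 337·73 = 1).


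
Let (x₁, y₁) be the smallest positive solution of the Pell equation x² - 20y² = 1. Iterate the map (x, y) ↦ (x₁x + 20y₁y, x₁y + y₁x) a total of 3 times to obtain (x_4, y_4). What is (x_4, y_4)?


Step 1: Find the fundamental solution (x₁, y₁) of x² - 20y² = 1.
  Expand √20 as a continued fraction. a₀ = ⌊√20⌋ = 4; iterate m_{k+1} = d_k·a_k − m_k, d_{k+1} = (20 − m_{k+1}²)/d_k, a_{k+1} = ⌊(a₀ + m_{k+1})/d_{k+1}⌋ (starting m₀ = 0, d₀ = 1), with convergents p_k = a_k·p_{k-1} + p_{k-2}, q_k = a_k·q_{k-1} + q_{k-2} (p₋₁ = 1, q₋₁ = 0):
  k = 0: a₀ = 4; p₀/q₀ = 4/1; p₀² − 20·q₀² = 16 − 20 = -4.
  k = 1: m = 4, d = 4, a = ⌊(4 + 4)/4⌋ = 2; p/q = (2·4 + 1)/(2·1 + 0) = 9/2; p² − 20·q² = 81 − 80 = 1.
  The first convergent with p² − 20·q² = 1 gives the fundamental solution (x₁, y₁) = (9, 2).
Step 2: Apply the recurrence (x_{n+1}, y_{n+1}) = (x₁x_n + 20y₁y_n, x₁y_n + y₁x_n) repeatedly.
  From (x_1, y_1) = (9, 2): x_2 = 9·9 + 20·2·2 = 161; y_2 = 9·2 + 2·9 = 36.
  From (x_2, y_2) = (161, 36): x_3 = 9·161 + 20·2·36 = 2889; y_3 = 9·36 + 2·161 = 646.
  From (x_3, y_3) = (2889, 646): x_4 = 9·2889 + 20·2·646 = 51841; y_4 = 9·646 + 2·2889 = 11592.
Step 3: Verify x_4² - 20·y_4² = 2687489281 - 2687489280 = 1 (should be 1). ✓

(x_1, y_1) = (9, 2); (x_4, y_4) = (51841, 11592).


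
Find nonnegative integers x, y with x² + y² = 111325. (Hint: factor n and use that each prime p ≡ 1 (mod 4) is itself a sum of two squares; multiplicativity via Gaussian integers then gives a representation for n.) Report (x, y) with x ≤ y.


Step 1: Factor n = 111325 = 5^2 · 61 · 73.
Step 2: Check the mod-4 condition on each prime factor: 5 ≡ 1 (mod 4), exponent 2; 61 ≡ 1 (mod 4), exponent 1; 73 ≡ 1 (mod 4), exponent 1.
All primes ≡ 3 (mod 4) appear to even exponent (or don't appear), so by the two-squares theorem n IS expressible as a sum of two squares.
Step 3: Build a representation. Group n = k² · m with k = 5 and m = 61 · 73 = 4453 (a product of primes ≡ 1 (mod 4)); a representation of m scales to one of n via (k·x)² + (k·y)² = k²(x² + y²). Each prime p ≡ 1 (mod 4) is itself a sum of two squares; find a² by testing p − a² for a perfect square:
  61: 61 − 1² = 60, 61 − 2² = 57, 61 − 3² = 52, 61 − 4² = 45, 61 − 5² = 36 = 6² ⇒ 61 = 5² + 6².
  73: 73 − 1² = 72, 73 − 2² = 69, 73 − 3² = 64 = 8² ⇒ 73 = 3² + 8².
  Combine using the Brahmagupta–Fibonacci identity (a² + b²)(c² + d²) = (ac − bd)² + (ad + bc)² = (ac + bd)² + (ad − bc)²:
  61 · 73 = 4453: from (5² + 6²)(3² + 8²), take (5·3 − 6·8, 5·8 + 6·3) = (15 − 48, 40 + 18) = (-33, 58); dropping signs (only squares matter) gives (33, 58); check 33² + 58² = 1089 + 3364 = 4453 ✓.
  Scale by k = 5: (5·33, 5·58) = (165, 290).
Step 4: Order so x ≤ y and verify: 165² + 290² = 27225 + 84100 = 111325 = n. ✓

n = 111325 = 165² + 290² (one valid representation with x ≤ y).


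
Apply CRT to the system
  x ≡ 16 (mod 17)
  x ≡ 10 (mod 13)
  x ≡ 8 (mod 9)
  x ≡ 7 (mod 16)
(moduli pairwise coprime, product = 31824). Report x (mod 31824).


Product of moduli M = 17 · 13 · 9 · 16 = 31824.
Merge one congruence at a time:
  Start: x ≡ 16 (mod 17).
  Combine with x ≡ 10 (mod 13); new modulus lcm = 221.
    Write x = 16 + 17·t and substitute into x ≡ 10 (mod 13): 17·t ≡ 10 − 16 = -6 (mod 13).
    Reduce coefficients mod 13: 4·t ≡ 7 (mod 13).
    The inverse of 4 mod 13 is 10 (since 4·10 = 40 = 3·13 + 1), so t ≡ 10·7 = 70 ≡ 5 (mod 13).
    Then x = 16 + 17·5 = 101, valid modulo lcm(17, 13) = 221: x ≡ 101 (mod 221).
  Combine with x ≡ 8 (mod 9); new modulus lcm = 1989.
    Write x = 101 + 221·t and substitute into x ≡ 8 (mod 9): 221·t ≡ 8 − 101 = -93 (mod 9).
    Reduce coefficients mod 9: 5·t ≡ 6 (mod 9).
    The inverse of 5 mod 9 is 2 (since 5·2 = 10 = 1·9 + 1), so t ≡ 2·6 = 12 ≡ 3 (mod 9).
    Then x = 101 + 221·3 = 764, valid modulo lcm(221, 9) = 1989: x ≡ 764 (mod 1989).
  Combine with x ≡ 7 (mod 16); new modulus lcm = 31824.
    Write x = 764 + 1989·t and substitute into x ≡ 7 (mod 16): 1989·t ≡ 7 − 764 = -757 (mod 16).
    Reduce coefficients mod 16: 5·t ≡ 11 (mod 16).
    The inverse of 5 mod 16 is 13 (since 5·13 = 65 = 4·16 + 1), so t ≡ 13·11 = 143 ≡ 15 (mod 16).
    Then x = 764 + 1989·15 = 30599, valid modulo lcm(1989, 16) = 31824: x ≡ 30599 (mod 31824).
Verify against each original: 30599 mod 17 = 16, 30599 mod 13 = 10, 30599 mod 9 = 8, 30599 mod 16 = 7.

x ≡ 30599 (mod 31824).


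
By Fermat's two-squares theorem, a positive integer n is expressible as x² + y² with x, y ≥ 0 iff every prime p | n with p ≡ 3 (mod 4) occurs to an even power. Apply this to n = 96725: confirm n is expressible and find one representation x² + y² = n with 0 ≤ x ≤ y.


Step 1: Factor n = 96725 = 5^2 · 53 · 73.
Step 2: Check the mod-4 condition on each prime factor: 5 ≡ 1 (mod 4), exponent 2; 53 ≡ 1 (mod 4), exponent 1; 73 ≡ 1 (mod 4), exponent 1.
All primes ≡ 3 (mod 4) appear to even exponent (or don't appear), so by the two-squares theorem n IS expressible as a sum of two squares.
Step 3: Build a representation. Group n = k² · m with k = 5 and m = 53 · 73 = 3869 (a product of primes ≡ 1 (mod 4)); a representation of m scales to one of n via (k·x)² + (k·y)² = k²(x² + y²). Each prime p ≡ 1 (mod 4) is itself a sum of two squares; find a² by testing p − a² for a perfect square:
  53: 53 − 1² = 52, 53 − 2² = 49 = 7² ⇒ 53 = 2² + 7².
  73: 73 − 1² = 72, 73 − 2² = 69, 73 − 3² = 64 = 8² ⇒ 73 = 3² + 8².
  Combine using the Brahmagupta–Fibonacci identity (a² + b²)(c² + d²) = (ac − bd)² + (ad + bc)² = (ac + bd)² + (ad − bc)²:
  53 · 73 = 3869: from (2² + 7²)(3² + 8²), take (2·3 − 7·8, 2·8 + 7·3) = (6 − 56, 16 + 21) = (-50, 37); dropping signs (only squares matter) gives (50, 37); check 50² + 37² = 2500 + 1369 = 3869 ✓.
  Scale by k = 5: (5·50, 5·37) = (250, 185).
Step 4: Order so x ≤ y and verify: 185² + 250² = 34225 + 62500 = 96725 = n. ✓

n = 96725 = 185² + 250² (one valid representation with x ≤ y).


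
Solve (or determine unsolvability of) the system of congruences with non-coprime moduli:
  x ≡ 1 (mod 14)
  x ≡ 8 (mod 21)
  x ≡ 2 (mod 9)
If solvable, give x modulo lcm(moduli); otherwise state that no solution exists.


Moduli 14, 21, 9 are not pairwise coprime, so CRT works modulo lcm(m_i) when all pairwise compatibility conditions hold.
Pairwise compatibility: gcd(m_i, m_j) must divide a_i - a_j for every pair.
Merge one congruence at a time:
  Start: x ≡ 1 (mod 14).
  Combine with x ≡ 8 (mod 21): gcd(14, 21) = 7; 8 - 1 = 7, which IS divisible by 7, so compatible.
    Write x = 1 + 14·t and substitute into x ≡ 8 (mod 21): 14·t ≡ 8 − 1 = 7 (mod 21).
    Divide the congruence (and modulus) by g = 7: 2·t ≡ 1 (mod 3).
    The inverse of 2 mod 3 is 2 (since 2·2 = 4 = 1·3 + 1), so t ≡ 2·1 = 2 ≡ 2 (mod 3).
    Then x = 1 + 14·2 = 29, valid modulo lcm(14, 21) = 42: x ≡ 29 (mod 42).
  Combine with x ≡ 2 (mod 9): gcd(42, 9) = 3; 2 - 29 = -27, which IS divisible by 3, so compatible.
    Write x = 29 + 42·t and substitute into x ≡ 2 (mod 9): 42·t ≡ 2 − 29 = -27 (mod 9).
    Divide the congruence (and modulus) by g = 3: 14·t ≡ -9 (mod 3).
    Reduce coefficients mod 3: 2·t ≡ 0 (mod 3).
    The inverse of 2 mod 3 is 2 (since 2·2 = 4 = 1·3 + 1), so t ≡ 2·0 = 0 ≡ 0 (mod 3).
    Then x = 29 + 42·0 = 29, valid modulo lcm(42, 9) = 126: x ≡ 29 (mod 126).
Verify: 29 mod 14 = 1, 29 mod 21 = 8, 29 mod 9 = 2.

x ≡ 29 (mod 126).


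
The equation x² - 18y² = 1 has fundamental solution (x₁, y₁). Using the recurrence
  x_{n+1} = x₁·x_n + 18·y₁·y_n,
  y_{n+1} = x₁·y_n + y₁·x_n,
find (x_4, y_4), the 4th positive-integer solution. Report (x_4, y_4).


Step 1: Find the fundamental solution (x₁, y₁) of x² - 18y² = 1.
  Expand √18 as a continued fraction. a₀ = ⌊√18⌋ = 4; iterate m_{k+1} = d_k·a_k − m_k, d_{k+1} = (18 − m_{k+1}²)/d_k, a_{k+1} = ⌊(a₀ + m_{k+1})/d_{k+1}⌋ (starting m₀ = 0, d₀ = 1), with convergents p_k = a_k·p_{k-1} + p_{k-2}, q_k = a_k·q_{k-1} + q_{k-2} (p₋₁ = 1, q₋₁ = 0):
  k = 0: a₀ = 4; p₀/q₀ = 4/1; p₀² − 18·q₀² = 16 − 18 = -2.
  k = 1: m = 4, d = 2, a = ⌊(4 + 4)/2⌋ = 4; p/q = (4·4 + 1)/(4·1 + 0) = 17/4; p² − 18·q² = 289 − 288 = 1.
  The first convergent with p² − 18·q² = 1 gives the fundamental solution (x₁, y₁) = (17, 4).
Step 2: Apply the recurrence (x_{n+1}, y_{n+1}) = (x₁x_n + 18y₁y_n, x₁y_n + y₁x_n) repeatedly.
  From (x_1, y_1) = (17, 4): x_2 = 17·17 + 18·4·4 = 577; y_2 = 17·4 + 4·17 = 136.
  From (x_2, y_2) = (577, 136): x_3 = 17·577 + 18·4·136 = 19601; y_3 = 17·136 + 4·577 = 4620.
  From (x_3, y_3) = (19601, 4620): x_4 = 17·19601 + 18·4·4620 = 665857; y_4 = 17·4620 + 4·19601 = 156944.
Step 3: Verify x_4² - 18·y_4² = 443365544449 - 443365544448 = 1 (should be 1). ✓

(x_1, y_1) = (17, 4); (x_4, y_4) = (665857, 156944).


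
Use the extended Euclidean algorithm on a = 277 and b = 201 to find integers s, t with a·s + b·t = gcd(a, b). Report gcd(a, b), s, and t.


Euclidean algorithm on (277, 201) — divide until remainder is 0:
  277 = 1 · 201 + 76
  201 = 2 · 76 + 49
  76 = 1 · 49 + 27
  49 = 1 · 27 + 22
  27 = 1 · 22 + 5
  22 = 4 · 5 + 2
  5 = 2 · 2 + 1
  2 = 2 · 1 + 0
gcd(277, 201) = 1.
Track Bezout coefficients alongside the remainders: start with r₀ = 277 = a·1 + b·0 (s = 1, t = 0) and r₁ = 201 = a·0 + b·1 (s = 0, t = 1); each new remainder r_{k+1} = r_{k-1} − q_k·r_k inherits s_{k+1} = s_{k-1} − q_k·s_k, t_{k+1} = t_{k-1} − q_k·t_k, so r_k = a·s_k + b·t_k at every step:
  q = 1: r = 76, s = 1 − 1·0 = 1, t = 0 − 1·1 = -1  (check: 277·1 + 201·(-1) = 76)
  q = 2: r = 49, s = 0 − 2·1 = -2, t = 1 − 2·(-1) = 3  (check: 277·(-2) + 201·3 = 49)
  q = 1: r = 27, s = 1 − 1·(-2) = 3, t = -1 − 1·3 = -4  (check: 277·3 + 201·(-4) = 27)
  q = 1: r = 22, s = -2 − 1·3 = -5, t = 3 − 1·(-4) = 7  (check: 277·(-5) + 201·7 = 22)
  q = 1: r = 5, s = 3 − 1·(-5) = 8, t = -4 − 1·7 = -11  (check: 277·8 + 201·(-11) = 5)
  q = 4: r = 2, s = -5 − 4·8 = -37, t = 7 − 4·(-11) = 51  (check: 277·(-37) + 201·51 = 2)
  q = 2: r = 1, s = 8 − 2·(-37) = 82, t = -11 − 2·51 = -113  (check: 277·82 + 201·(-113) = 1)
The row with r = 1 (the gcd) gives the Bezout coefficients s = 82, t = -113.
Result: 277 · (82) + 201 · (-113) = 1.

gcd(277, 201) = 1; s = 82, t = -113 (check: 277·82 + 201·(-113) = 1).


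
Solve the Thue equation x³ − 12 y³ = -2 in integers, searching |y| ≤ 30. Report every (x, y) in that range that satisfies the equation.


The equation is x³ - 12y³ = -2. For fixed y, x³ = 12·y³ − 2, so a solution requires the RHS to be a perfect cube.
Strategy: iterate y from -30 to 30, compute RHS = 12·y³ − 2, and check whether it is a (positive or negative) perfect cube.
Check small values of y:
  y = 0: RHS = -2 is not a perfect cube.
  y = 1: RHS = 10 is not a perfect cube.
  y = -1: RHS = -14 is not a perfect cube.
  y = 2: RHS = 94 is not a perfect cube.
  y = -2: RHS = -98 is not a perfect cube.
  y = 3: RHS = 322 is not a perfect cube.
  y = -3: RHS = -326 is not a perfect cube.
Continuing the search up to |y| = 30 finds no solutions either.
No (x, y) in the scanned range satisfies the equation.

No integer solutions with |y| ≤ 30.


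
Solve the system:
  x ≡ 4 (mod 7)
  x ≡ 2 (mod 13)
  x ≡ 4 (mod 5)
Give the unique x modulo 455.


Moduli 7, 13, 5 are pairwise coprime; by CRT there is a unique solution modulo M = 7 · 13 · 5 = 455.
Solve pairwise, accumulating the modulus:
  Start with x ≡ 4 (mod 7).
  Combine with x ≡ 2 (mod 13): since gcd(7, 13) = 1, we get a unique residue mod 91.
    Write x = 4 + 7·t and substitute into x ≡ 2 (mod 13): 7·t ≡ 2 − 4 = -2 (mod 13).
    Reduce coefficients mod 13: 7·t ≡ 11 (mod 13).
    The inverse of 7 mod 13 is 2 (since 7·2 = 14 = 1·13 + 1), so t ≡ 2·11 = 22 ≡ 9 (mod 13).
    Then x = 4 + 7·9 = 67, valid modulo lcm(7, 13) = 91: x ≡ 67 (mod 91).
  Combine with x ≡ 4 (mod 5): since gcd(91, 5) = 1, we get a unique residue mod 455.
    Write x = 67 + 91·t and substitute into x ≡ 4 (mod 5): 91·t ≡ 4 − 67 = -63 (mod 5).
    Reduce coefficients mod 5: 1·t ≡ 2 (mod 5).
    So t ≡ 2 (mod 5).
    Then x = 67 + 91·2 = 249, valid modulo lcm(91, 5) = 455: x ≡ 249 (mod 455).
Verify: 249 mod 7 = 4 ✓, 249 mod 13 = 2 ✓, 249 mod 5 = 4 ✓.

x ≡ 249 (mod 455).


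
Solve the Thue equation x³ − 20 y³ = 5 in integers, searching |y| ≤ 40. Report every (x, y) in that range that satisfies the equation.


The equation is x³ - 20y³ = 5. For fixed y, x³ = 20·y³ + 5, so a solution requires the RHS to be a perfect cube.
Strategy: iterate y from -40 to 40, compute RHS = 20·y³ + 5, and check whether it is a (positive or negative) perfect cube.
Check small values of y:
  y = 0: RHS = 5 is not a perfect cube.
  y = 1: RHS = 25 is not a perfect cube.
  y = -1: RHS = -15 is not a perfect cube.
  y = 2: RHS = 165 is not a perfect cube.
  y = -2: RHS = -155 is not a perfect cube.
  y = 3: RHS = 545 is not a perfect cube.
  y = -3: RHS = -535 is not a perfect cube.
Continuing the search up to |y| = 40 finds no solutions either.
No (x, y) in the scanned range satisfies the equation.

No integer solutions with |y| ≤ 40.


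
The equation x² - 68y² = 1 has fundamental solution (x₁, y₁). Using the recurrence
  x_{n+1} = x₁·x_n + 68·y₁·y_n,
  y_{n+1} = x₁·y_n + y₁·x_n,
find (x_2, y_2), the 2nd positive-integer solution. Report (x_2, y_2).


Step 1: Find the fundamental solution (x₁, y₁) of x² - 68y² = 1.
  Expand √68 as a continued fraction. a₀ = ⌊√68⌋ = 8; iterate m_{k+1} = d_k·a_k − m_k, d_{k+1} = (68 − m_{k+1}²)/d_k, a_{k+1} = ⌊(a₀ + m_{k+1})/d_{k+1}⌋ (starting m₀ = 0, d₀ = 1), with convergents p_k = a_k·p_{k-1} + p_{k-2}, q_k = a_k·q_{k-1} + q_{k-2} (p₋₁ = 1, q₋₁ = 0):
  k = 0: a₀ = 8; p₀/q₀ = 8/1; p₀² − 68·q₀² = 64 − 68 = -4.
  k = 1: m = 8, d = 4, a = ⌊(8 + 8)/4⌋ = 4; p/q = (4·8 + 1)/(4·1 + 0) = 33/4; p² − 68·q² = 1089 − 1088 = 1.
  The first convergent with p² − 68·q² = 1 gives the fundamental solution (x₁, y₁) = (33, 4).
Step 2: Apply the recurrence (x_{n+1}, y_{n+1}) = (x₁x_n + 68y₁y_n, x₁y_n + y₁x_n) repeatedly.
  From (x_1, y_1) = (33, 4): x_2 = 33·33 + 68·4·4 = 2177; y_2 = 33·4 + 4·33 = 264.
Step 3: Verify x_2² - 68·y_2² = 4739329 - 4739328 = 1 (should be 1). ✓

(x_1, y_1) = (33, 4); (x_2, y_2) = (2177, 264).


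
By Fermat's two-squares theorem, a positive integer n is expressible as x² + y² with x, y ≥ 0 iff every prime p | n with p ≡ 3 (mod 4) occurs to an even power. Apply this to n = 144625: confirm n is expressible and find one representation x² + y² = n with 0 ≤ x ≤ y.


Step 1: Factor n = 144625 = 5^3 · 13 · 89.
Step 2: Check the mod-4 condition on each prime factor: 5 ≡ 1 (mod 4), exponent 3; 13 ≡ 1 (mod 4), exponent 1; 89 ≡ 1 (mod 4), exponent 1.
All primes ≡ 3 (mod 4) appear to even exponent (or don't appear), so by the two-squares theorem n IS expressible as a sum of two squares.
Step 3: Build a representation. Group n = k² · m with k = 5 and m = 5 · 13 · 89 = 5785 (a product of primes ≡ 1 (mod 4)); a representation of m scales to one of n via (k·x)² + (k·y)² = k²(x² + y²). Each prime p ≡ 1 (mod 4) is itself a sum of two squares; find a² by testing p − a² for a perfect square:
  5: 5 − 1² = 4 = 2² ⇒ 5 = 1² + 2².
  13: 13 − 1² = 12, 13 − 2² = 9 = 3² ⇒ 13 = 2² + 3².
  89: 89 − 1² = 88, 89 − 2² = 85, 89 − 3² = 80, 89 − 4² = 73, 89 − 5² = 64 = 8² ⇒ 89 = 5² + 8².
  Combine using the Brahmagupta–Fibonacci identity (a² + b²)(c² + d²) = (ac − bd)² + (ad + bc)² = (ac + bd)² + (ad − bc)²:
  5 · 13 = 65: from (1² + 2²)(2² + 3²), take (1·2 − 2·3, 1·3 + 2·2) = (2 − 6, 3 + 4) = (-4, 7); dropping signs (only squares matter) gives (4, 7); check 4² + 7² = 16 + 49 = 65 ✓.
  65 · 89 = 5785: from (4² + 7²)(5² + 8²), take (4·5 − 7·8, 4·8 + 7·5) = (20 − 56, 32 + 35) = (-36, 67); dropping signs (only squares matter) gives (36, 67); check 36² + 67² = 1296 + 4489 = 5785 ✓.
  Scale by k = 5: (5·36, 5·67) = (180, 335).
Step 4: Order so x ≤ y and verify: 180² + 335² = 32400 + 112225 = 144625 = n. ✓

n = 144625 = 180² + 335² (one valid representation with x ≤ y).


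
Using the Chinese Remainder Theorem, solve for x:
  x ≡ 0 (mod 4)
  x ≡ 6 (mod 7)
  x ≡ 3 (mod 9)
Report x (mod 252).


Moduli 4, 7, 9 are pairwise coprime; by CRT there is a unique solution modulo M = 4 · 7 · 9 = 252.
Solve pairwise, accumulating the modulus:
  Start with x ≡ 0 (mod 4).
  Combine with x ≡ 6 (mod 7): since gcd(4, 7) = 1, we get a unique residue mod 28.
    Write x = 0 + 4·t and substitute into x ≡ 6 (mod 7): 4·t ≡ 6 − 0 = 6 (mod 7).
    The inverse of 4 mod 7 is 2 (since 4·2 = 8 = 1·7 + 1), so t ≡ 2·6 = 12 ≡ 5 (mod 7).
    Then x = 0 + 4·5 = 20, valid modulo lcm(4, 7) = 28: x ≡ 20 (mod 28).
  Combine with x ≡ 3 (mod 9): since gcd(28, 9) = 1, we get a unique residue mod 252.
    Write x = 20 + 28·t and substitute into x ≡ 3 (mod 9): 28·t ≡ 3 − 20 = -17 (mod 9).
    Reduce coefficients mod 9: 1·t ≡ 1 (mod 9).
    So t ≡ 1 (mod 9).
    Then x = 20 + 28·1 = 48, valid modulo lcm(28, 9) = 252: x ≡ 48 (mod 252).
Verify: 48 mod 4 = 0 ✓, 48 mod 7 = 6 ✓, 48 mod 9 = 3 ✓.

x ≡ 48 (mod 252).


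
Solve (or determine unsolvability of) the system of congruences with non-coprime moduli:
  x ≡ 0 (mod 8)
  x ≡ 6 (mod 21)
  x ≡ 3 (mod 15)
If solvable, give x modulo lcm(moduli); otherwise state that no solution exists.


Moduli 8, 21, 15 are not pairwise coprime, so CRT works modulo lcm(m_i) when all pairwise compatibility conditions hold.
Pairwise compatibility: gcd(m_i, m_j) must divide a_i - a_j for every pair.
Merge one congruence at a time:
  Start: x ≡ 0 (mod 8).
  Combine with x ≡ 6 (mod 21): gcd(8, 21) = 1; 6 - 0 = 6, which IS divisible by 1, so compatible.
    Write x = 0 + 8·t and substitute into x ≡ 6 (mod 21): 8·t ≡ 6 − 0 = 6 (mod 21).
    The inverse of 8 mod 21 is 8 (since 8·8 = 64 = 3·21 + 1), so t ≡ 8·6 = 48 ≡ 6 (mod 21).
    Then x = 0 + 8·6 = 48, valid modulo lcm(8, 21) = 168: x ≡ 48 (mod 168).
  Combine with x ≡ 3 (mod 15): gcd(168, 15) = 3; 3 - 48 = -45, which IS divisible by 3, so compatible.
    Write x = 48 + 168·t and substitute into x ≡ 3 (mod 15): 168·t ≡ 3 − 48 = -45 (mod 15).
    Divide the congruence (and modulus) by g = 3: 56·t ≡ -15 (mod 5).
    Reduce coefficients mod 5: 1·t ≡ 0 (mod 5).
    So t ≡ 0 (mod 5).
    Then x = 48 + 168·0 = 48, valid modulo lcm(168, 15) = 840: x ≡ 48 (mod 840).
Verify: 48 mod 8 = 0, 48 mod 21 = 6, 48 mod 15 = 3.

x ≡ 48 (mod 840).
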